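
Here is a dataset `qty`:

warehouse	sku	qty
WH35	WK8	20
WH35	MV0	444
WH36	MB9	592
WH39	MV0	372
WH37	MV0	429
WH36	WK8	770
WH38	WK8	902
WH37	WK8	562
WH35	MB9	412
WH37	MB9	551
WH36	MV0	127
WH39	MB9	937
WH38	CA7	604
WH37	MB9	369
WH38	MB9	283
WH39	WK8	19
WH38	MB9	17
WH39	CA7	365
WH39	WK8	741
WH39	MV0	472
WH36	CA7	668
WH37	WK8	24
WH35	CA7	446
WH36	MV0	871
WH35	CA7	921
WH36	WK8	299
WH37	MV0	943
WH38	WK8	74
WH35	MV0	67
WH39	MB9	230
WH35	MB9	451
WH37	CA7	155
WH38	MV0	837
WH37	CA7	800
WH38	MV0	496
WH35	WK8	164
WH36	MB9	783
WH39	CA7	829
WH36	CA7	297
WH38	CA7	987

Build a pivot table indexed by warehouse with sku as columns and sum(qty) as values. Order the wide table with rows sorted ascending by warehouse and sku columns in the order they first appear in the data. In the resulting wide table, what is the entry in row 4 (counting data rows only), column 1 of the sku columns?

With rows sorted ascending by warehouse, row 4 is warehouse=WH38. sku columns in first-appearance order: WK8, MV0, MB9, CA7; column 1 is WK8.
Long rows with warehouse=WH38, sku=WK8: 902 + 74 = 976.

976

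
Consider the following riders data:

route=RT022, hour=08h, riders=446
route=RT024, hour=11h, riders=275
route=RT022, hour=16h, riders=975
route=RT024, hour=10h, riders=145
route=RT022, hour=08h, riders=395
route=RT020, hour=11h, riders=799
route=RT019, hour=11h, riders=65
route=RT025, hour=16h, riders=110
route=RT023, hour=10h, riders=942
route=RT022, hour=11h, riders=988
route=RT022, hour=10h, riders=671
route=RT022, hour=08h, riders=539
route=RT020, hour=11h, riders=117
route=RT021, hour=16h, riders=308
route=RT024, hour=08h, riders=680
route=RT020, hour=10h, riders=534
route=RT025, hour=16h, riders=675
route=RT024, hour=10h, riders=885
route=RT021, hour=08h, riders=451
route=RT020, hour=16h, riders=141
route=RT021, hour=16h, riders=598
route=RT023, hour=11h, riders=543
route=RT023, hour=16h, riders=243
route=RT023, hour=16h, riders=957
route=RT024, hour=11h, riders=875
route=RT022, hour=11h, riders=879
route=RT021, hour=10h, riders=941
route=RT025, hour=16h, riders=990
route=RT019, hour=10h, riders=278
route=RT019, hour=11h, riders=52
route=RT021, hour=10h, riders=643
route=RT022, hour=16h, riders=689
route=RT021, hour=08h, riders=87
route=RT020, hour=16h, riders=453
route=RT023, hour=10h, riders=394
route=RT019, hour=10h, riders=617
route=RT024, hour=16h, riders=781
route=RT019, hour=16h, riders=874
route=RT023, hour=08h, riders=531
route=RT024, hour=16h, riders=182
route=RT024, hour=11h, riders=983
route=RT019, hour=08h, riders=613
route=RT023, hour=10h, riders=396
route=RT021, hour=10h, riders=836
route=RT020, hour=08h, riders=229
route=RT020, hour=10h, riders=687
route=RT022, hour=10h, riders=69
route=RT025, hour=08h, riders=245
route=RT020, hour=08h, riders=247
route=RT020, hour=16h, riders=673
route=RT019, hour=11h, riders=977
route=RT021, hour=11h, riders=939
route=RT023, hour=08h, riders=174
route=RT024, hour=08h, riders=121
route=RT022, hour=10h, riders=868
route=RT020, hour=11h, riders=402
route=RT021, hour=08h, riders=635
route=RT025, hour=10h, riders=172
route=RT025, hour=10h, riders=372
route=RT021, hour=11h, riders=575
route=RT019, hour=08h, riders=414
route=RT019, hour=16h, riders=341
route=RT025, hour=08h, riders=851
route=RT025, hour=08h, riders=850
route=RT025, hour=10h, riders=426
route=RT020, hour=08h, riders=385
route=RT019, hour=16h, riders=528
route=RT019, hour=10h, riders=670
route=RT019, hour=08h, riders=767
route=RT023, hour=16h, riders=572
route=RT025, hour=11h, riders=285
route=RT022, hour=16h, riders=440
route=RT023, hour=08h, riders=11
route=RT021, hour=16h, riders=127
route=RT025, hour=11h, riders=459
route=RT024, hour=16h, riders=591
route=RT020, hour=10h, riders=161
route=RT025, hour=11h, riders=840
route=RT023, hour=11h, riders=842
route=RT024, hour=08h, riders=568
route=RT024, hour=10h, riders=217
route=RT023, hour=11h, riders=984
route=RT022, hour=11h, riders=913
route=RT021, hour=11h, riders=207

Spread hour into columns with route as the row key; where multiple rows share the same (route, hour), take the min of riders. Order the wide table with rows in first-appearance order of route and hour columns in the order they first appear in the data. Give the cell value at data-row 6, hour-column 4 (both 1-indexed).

With rows in first-appearance order of route, row 6 is route=RT023. hour columns in first-appearance order: 08h, 11h, 16h, 10h; column 4 is 10h.
Long rows with route=RT023, hour=10h: min(942, 394, 396) = 394.

394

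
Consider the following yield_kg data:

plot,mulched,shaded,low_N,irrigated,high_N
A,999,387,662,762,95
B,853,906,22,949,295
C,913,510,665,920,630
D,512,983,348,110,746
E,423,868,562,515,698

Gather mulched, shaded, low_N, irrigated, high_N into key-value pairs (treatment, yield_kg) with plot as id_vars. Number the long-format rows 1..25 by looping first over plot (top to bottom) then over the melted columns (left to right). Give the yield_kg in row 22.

868

25 rows total (5 × 5). Row 22: index ⌊(22-1)/5⌋ = 4 into plot → E; (22-1) mod 5 = 1 into the melted columns → shaded.
So row 22 is (E, shaded, 868); yield_kg = 868.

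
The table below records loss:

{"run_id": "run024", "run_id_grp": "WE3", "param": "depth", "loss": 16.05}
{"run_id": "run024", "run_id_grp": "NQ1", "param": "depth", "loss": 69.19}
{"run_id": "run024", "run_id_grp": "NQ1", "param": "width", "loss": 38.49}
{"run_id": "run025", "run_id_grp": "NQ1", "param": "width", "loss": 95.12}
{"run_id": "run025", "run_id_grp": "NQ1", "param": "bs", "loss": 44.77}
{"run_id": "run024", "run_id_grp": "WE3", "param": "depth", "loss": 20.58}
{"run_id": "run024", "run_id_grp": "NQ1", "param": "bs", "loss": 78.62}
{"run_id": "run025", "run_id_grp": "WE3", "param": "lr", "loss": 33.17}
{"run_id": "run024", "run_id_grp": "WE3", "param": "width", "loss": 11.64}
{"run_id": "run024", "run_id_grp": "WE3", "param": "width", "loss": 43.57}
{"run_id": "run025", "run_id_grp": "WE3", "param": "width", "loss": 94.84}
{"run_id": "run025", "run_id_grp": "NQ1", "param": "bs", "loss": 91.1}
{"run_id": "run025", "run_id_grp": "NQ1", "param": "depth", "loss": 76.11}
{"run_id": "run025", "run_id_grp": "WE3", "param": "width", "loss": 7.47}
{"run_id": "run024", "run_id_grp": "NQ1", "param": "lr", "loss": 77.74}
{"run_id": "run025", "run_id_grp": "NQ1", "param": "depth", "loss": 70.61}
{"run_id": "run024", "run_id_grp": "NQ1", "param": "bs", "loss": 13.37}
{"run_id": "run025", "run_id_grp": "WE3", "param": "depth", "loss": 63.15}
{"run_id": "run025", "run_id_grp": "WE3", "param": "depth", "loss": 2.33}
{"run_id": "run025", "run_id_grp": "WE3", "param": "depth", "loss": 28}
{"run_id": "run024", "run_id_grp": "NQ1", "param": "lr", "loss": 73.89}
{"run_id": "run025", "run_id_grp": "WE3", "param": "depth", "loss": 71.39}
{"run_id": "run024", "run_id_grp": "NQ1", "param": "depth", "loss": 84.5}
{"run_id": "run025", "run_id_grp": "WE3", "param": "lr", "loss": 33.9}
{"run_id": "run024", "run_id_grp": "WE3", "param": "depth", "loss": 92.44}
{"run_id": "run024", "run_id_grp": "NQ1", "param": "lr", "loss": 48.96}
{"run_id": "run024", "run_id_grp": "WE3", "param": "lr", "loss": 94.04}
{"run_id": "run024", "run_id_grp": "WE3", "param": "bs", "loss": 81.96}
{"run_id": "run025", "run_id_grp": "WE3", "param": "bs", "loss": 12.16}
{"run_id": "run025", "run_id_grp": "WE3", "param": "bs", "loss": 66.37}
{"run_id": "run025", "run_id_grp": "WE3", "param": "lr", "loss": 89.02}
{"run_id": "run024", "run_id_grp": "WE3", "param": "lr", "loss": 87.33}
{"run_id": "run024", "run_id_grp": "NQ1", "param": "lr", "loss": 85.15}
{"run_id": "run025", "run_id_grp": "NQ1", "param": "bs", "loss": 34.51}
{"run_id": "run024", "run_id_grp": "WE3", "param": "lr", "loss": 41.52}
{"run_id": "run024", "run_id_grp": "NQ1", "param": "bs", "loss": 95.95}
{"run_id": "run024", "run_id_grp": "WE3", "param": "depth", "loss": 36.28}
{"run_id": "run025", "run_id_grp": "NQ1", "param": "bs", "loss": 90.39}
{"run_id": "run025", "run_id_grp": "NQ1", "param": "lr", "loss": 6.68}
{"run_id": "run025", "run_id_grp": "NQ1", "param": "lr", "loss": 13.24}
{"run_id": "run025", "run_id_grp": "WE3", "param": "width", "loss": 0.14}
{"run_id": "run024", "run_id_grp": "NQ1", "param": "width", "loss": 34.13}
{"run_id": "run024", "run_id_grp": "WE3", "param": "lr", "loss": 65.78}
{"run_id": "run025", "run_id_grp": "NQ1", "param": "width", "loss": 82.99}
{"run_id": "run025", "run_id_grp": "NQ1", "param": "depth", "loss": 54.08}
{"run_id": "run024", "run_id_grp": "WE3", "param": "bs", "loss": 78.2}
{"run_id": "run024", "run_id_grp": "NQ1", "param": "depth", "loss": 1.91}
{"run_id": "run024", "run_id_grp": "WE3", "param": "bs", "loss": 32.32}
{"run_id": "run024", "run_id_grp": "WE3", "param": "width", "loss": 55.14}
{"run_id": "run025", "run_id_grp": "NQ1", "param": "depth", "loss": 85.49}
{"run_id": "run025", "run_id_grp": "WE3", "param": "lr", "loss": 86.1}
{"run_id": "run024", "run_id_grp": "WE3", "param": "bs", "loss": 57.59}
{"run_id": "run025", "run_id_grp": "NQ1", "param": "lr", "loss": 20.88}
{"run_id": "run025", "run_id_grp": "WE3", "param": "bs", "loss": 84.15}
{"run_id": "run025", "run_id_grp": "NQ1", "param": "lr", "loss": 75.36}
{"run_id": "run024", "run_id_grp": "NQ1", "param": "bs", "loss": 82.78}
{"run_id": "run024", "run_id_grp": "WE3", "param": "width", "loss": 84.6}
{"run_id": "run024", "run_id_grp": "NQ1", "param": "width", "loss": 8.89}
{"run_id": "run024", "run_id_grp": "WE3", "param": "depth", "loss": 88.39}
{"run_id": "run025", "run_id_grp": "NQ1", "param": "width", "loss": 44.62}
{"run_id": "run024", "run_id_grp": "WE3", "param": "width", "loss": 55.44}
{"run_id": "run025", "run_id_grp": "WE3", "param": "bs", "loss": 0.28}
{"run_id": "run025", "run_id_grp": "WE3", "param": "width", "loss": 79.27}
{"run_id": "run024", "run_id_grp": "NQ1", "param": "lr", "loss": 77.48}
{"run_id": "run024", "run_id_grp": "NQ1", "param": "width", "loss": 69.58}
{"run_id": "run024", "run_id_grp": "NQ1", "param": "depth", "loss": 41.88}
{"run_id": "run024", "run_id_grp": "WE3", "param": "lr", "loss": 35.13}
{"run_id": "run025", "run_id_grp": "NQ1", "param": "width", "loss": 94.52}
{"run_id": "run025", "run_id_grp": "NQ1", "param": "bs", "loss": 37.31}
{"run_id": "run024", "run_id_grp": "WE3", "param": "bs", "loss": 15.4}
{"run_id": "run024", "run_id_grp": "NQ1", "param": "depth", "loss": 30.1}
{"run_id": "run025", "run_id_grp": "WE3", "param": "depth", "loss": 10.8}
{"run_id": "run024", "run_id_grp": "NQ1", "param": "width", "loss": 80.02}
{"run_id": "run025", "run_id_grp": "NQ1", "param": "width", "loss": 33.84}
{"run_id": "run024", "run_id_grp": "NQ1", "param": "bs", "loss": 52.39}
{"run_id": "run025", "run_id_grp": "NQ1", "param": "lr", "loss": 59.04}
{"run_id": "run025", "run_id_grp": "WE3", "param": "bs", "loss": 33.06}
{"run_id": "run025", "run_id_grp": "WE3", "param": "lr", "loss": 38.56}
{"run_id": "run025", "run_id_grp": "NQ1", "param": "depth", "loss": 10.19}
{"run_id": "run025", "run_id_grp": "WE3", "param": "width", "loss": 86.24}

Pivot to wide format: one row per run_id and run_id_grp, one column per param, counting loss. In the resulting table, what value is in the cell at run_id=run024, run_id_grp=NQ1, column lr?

Rows with run_id=run024, run_id_grp=NQ1 and param=lr: loss values are 77.74, 73.89, 48.96, 85.15, 77.48.
5 rows match — count = 5.

5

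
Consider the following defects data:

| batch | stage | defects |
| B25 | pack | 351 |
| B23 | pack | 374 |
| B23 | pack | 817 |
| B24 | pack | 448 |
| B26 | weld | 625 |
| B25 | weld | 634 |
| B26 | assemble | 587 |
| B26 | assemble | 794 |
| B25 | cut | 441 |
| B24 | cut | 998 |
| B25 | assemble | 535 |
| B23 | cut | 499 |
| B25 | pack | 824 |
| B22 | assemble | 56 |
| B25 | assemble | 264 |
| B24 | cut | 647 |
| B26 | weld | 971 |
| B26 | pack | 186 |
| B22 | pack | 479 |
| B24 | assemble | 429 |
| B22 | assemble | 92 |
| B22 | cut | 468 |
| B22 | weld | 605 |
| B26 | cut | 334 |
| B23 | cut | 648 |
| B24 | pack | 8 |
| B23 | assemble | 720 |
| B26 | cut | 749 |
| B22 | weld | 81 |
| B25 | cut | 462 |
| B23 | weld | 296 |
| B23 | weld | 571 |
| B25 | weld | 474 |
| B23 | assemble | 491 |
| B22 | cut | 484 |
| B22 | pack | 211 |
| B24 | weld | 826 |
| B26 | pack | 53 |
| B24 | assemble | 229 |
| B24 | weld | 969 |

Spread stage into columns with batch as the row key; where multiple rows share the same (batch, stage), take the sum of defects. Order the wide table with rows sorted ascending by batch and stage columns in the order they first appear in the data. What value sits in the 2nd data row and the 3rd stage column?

With rows sorted ascending by batch, row 2 is batch=B23. stage columns in first-appearance order: pack, weld, assemble, cut; column 3 is assemble.
Long rows with batch=B23, stage=assemble: 720 + 491 = 1211.

1211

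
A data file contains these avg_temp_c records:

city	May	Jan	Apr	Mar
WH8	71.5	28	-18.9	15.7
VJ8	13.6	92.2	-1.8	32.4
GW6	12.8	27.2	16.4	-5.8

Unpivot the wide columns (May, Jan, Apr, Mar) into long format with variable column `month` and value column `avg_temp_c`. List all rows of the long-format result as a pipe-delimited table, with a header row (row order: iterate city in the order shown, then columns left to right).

Each (city, column) pair becomes one row: 3 × 4 = 12 rows.
For example, (WH8, May) → avg_temp_c=71.5.

| city | month | avg_temp_c |
| WH8 | May | 71.5 |
| WH8 | Jan | 28 |
| WH8 | Apr | -18.9 |
| WH8 | Mar | 15.7 |
| VJ8 | May | 13.6 |
| VJ8 | Jan | 92.2 |
| VJ8 | Apr | -1.8 |
| VJ8 | Mar | 32.4 |
| GW6 | May | 12.8 |
| GW6 | Jan | 27.2 |
| GW6 | Apr | 16.4 |
| GW6 | Mar | -5.8 |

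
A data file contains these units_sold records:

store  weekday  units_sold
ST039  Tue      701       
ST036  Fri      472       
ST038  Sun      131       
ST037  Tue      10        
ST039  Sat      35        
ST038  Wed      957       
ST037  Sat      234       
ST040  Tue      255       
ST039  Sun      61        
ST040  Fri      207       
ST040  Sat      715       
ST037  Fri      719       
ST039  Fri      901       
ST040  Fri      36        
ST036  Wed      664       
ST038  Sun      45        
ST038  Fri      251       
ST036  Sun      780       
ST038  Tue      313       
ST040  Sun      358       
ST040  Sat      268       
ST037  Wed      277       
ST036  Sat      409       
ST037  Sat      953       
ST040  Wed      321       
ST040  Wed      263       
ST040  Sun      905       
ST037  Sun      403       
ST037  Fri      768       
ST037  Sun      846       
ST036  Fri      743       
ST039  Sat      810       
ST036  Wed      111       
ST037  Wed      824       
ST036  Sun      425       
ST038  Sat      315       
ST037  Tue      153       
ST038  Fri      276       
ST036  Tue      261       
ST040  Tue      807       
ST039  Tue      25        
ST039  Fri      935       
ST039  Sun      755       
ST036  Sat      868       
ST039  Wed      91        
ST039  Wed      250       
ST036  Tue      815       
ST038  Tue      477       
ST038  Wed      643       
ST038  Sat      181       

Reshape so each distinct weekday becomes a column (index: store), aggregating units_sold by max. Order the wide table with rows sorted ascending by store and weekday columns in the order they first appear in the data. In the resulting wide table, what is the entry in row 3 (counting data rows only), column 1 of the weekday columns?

477

With rows sorted ascending by store, row 3 is store=ST038. weekday columns in first-appearance order: Tue, Fri, Sun, Sat, Wed; column 1 is Tue.
Long rows with store=ST038, weekday=Tue: max(313, 477) = 477.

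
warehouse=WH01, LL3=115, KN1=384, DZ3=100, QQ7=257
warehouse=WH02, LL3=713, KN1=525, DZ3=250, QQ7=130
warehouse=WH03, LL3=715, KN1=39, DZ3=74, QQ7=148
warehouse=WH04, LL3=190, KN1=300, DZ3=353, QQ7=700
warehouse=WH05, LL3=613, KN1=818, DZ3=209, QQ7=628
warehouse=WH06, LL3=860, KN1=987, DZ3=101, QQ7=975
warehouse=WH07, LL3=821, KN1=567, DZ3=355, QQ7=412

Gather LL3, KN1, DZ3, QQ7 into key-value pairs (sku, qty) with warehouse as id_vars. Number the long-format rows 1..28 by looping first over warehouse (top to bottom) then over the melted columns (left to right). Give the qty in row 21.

860

28 rows total (7 × 4). Row 21: index ⌊(21-1)/4⌋ = 5 into warehouse → WH06; (21-1) mod 4 = 0 into the melted columns → LL3.
So row 21 is (WH06, LL3, 860); qty = 860.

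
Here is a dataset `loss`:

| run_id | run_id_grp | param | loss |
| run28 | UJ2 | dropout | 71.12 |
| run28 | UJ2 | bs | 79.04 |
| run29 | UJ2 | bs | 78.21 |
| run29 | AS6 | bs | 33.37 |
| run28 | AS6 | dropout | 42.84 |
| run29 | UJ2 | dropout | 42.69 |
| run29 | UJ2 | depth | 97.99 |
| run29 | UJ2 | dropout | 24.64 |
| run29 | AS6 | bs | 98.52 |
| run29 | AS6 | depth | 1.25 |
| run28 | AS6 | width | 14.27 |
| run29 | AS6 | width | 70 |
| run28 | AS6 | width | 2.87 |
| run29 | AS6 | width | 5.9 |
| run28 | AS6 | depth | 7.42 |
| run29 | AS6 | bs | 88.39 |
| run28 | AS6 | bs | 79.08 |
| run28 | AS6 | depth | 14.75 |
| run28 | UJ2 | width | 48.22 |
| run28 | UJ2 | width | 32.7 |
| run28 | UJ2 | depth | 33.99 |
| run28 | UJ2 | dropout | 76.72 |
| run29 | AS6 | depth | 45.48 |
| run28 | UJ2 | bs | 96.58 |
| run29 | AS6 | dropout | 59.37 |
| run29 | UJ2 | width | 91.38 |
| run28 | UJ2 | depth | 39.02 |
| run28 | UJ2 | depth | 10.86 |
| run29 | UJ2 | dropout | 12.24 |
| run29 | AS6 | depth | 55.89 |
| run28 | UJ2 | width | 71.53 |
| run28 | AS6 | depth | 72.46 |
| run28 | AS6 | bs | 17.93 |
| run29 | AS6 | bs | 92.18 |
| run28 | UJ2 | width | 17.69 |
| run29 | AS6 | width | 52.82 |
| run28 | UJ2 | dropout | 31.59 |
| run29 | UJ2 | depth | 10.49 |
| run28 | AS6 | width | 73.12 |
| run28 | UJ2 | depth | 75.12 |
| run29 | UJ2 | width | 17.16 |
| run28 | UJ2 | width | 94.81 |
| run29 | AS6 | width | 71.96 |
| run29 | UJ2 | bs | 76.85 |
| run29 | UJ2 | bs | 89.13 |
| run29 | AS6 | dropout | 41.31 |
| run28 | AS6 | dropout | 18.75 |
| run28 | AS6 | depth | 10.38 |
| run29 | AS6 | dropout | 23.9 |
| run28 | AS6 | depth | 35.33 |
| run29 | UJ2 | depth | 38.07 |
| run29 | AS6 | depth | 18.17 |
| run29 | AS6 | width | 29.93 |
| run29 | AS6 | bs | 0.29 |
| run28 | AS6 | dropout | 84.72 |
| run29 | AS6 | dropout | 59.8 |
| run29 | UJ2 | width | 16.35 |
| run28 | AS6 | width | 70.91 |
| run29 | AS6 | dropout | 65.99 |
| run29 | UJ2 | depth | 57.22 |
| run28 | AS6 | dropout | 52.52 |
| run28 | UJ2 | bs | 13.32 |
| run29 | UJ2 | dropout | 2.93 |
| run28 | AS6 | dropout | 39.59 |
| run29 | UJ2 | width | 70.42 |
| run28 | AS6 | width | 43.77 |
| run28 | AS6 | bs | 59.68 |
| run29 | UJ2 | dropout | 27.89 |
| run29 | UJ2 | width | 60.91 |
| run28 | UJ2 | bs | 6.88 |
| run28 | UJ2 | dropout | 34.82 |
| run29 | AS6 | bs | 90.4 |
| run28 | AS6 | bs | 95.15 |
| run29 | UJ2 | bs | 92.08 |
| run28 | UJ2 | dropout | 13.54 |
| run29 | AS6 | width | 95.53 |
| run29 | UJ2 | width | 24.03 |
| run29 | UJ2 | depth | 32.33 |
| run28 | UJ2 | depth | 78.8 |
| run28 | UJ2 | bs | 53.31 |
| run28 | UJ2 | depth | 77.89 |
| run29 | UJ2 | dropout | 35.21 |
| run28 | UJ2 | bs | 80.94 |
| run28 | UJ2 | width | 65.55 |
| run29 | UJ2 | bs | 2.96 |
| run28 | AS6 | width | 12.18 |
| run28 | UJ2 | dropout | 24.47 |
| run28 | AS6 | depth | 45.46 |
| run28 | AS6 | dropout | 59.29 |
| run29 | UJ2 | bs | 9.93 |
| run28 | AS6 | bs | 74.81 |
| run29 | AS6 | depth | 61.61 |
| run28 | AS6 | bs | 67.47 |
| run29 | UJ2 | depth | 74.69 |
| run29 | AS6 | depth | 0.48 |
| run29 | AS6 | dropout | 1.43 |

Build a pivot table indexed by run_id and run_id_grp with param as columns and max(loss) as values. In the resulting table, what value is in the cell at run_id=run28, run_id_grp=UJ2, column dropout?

Rows with run_id=run28, run_id_grp=UJ2 and param=dropout: loss values are 71.12, 76.72, 31.59, 34.82, 13.54, 24.47.
max(71.12, 76.72, 31.59, 34.82, 13.54, 24.47) = 76.72.

76.72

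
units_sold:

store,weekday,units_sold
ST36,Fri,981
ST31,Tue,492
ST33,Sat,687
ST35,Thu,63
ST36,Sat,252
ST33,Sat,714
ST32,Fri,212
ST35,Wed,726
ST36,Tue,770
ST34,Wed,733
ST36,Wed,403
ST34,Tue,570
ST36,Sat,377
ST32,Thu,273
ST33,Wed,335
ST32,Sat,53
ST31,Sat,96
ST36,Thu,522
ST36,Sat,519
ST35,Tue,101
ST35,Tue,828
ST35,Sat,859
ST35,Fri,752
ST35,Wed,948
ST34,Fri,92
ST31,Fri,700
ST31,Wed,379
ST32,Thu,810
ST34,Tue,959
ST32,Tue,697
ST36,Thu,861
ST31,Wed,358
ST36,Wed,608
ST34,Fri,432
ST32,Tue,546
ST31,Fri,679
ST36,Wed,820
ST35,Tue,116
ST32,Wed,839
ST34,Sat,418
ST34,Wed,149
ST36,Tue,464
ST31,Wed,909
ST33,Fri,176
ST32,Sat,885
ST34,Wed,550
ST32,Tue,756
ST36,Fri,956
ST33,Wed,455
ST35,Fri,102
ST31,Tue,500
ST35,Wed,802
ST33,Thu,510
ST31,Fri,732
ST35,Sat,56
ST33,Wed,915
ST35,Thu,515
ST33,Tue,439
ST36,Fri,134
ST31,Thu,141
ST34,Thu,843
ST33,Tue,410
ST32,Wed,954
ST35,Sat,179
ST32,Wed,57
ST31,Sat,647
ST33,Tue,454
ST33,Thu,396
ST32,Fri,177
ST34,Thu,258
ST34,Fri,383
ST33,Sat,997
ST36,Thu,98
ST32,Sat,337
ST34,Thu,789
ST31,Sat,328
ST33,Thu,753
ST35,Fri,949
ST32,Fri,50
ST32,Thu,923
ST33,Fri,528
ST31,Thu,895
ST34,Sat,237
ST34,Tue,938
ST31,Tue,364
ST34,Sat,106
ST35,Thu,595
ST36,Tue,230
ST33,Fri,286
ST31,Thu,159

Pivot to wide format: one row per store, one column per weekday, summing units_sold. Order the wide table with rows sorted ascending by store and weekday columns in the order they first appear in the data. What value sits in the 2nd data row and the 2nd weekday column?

With rows sorted ascending by store, row 2 is store=ST32. weekday columns in first-appearance order: Fri, Tue, Sat, Thu, Wed; column 2 is Tue.
Long rows with store=ST32, weekday=Tue: 697 + 546 + 756 = 1999.

1999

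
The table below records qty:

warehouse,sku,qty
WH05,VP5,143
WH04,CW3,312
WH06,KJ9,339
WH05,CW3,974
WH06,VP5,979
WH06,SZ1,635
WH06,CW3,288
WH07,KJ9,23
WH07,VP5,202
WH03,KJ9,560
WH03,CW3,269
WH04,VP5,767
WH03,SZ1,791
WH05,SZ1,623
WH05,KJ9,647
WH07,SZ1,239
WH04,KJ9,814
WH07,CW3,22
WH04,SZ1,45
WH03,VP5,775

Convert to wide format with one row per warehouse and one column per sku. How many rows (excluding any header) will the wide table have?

5

5 distinct warehouse values → 5 rows.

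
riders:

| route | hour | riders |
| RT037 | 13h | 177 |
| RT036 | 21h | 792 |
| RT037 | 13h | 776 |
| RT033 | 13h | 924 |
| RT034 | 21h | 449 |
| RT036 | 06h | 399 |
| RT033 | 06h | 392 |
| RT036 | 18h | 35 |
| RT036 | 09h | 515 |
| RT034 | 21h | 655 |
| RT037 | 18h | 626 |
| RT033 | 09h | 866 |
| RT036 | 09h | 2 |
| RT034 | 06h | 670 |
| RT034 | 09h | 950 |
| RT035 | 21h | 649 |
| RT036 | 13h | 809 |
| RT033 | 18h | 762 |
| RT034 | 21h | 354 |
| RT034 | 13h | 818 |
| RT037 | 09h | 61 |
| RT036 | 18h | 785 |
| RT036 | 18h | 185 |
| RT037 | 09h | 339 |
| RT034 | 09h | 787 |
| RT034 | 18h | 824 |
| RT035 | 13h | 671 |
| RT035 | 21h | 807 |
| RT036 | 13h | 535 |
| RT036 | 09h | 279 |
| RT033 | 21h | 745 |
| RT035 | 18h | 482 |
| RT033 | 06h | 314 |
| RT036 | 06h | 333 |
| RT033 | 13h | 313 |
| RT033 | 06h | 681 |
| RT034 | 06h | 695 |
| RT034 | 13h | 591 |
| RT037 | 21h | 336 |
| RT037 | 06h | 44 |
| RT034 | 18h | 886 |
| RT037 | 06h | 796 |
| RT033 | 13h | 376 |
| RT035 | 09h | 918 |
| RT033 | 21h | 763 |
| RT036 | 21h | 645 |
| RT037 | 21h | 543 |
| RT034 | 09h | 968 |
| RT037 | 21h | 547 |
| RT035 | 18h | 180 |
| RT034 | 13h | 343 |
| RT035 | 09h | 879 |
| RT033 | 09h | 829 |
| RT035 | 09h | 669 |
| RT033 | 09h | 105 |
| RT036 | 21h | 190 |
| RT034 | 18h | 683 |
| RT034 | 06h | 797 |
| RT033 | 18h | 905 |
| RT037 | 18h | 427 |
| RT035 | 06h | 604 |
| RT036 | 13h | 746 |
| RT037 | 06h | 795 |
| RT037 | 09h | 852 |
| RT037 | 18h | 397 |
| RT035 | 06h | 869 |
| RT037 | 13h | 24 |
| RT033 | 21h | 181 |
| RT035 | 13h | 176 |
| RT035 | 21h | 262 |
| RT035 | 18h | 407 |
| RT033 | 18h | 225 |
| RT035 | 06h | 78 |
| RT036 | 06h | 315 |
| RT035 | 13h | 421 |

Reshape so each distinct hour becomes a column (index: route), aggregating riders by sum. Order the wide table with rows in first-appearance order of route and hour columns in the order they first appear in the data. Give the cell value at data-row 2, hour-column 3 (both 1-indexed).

With rows in first-appearance order of route, row 2 is route=RT036. hour columns in first-appearance order: 13h, 21h, 06h, 18h, 09h; column 3 is 06h.
Long rows with route=RT036, hour=06h: 399 + 333 + 315 = 1047.

1047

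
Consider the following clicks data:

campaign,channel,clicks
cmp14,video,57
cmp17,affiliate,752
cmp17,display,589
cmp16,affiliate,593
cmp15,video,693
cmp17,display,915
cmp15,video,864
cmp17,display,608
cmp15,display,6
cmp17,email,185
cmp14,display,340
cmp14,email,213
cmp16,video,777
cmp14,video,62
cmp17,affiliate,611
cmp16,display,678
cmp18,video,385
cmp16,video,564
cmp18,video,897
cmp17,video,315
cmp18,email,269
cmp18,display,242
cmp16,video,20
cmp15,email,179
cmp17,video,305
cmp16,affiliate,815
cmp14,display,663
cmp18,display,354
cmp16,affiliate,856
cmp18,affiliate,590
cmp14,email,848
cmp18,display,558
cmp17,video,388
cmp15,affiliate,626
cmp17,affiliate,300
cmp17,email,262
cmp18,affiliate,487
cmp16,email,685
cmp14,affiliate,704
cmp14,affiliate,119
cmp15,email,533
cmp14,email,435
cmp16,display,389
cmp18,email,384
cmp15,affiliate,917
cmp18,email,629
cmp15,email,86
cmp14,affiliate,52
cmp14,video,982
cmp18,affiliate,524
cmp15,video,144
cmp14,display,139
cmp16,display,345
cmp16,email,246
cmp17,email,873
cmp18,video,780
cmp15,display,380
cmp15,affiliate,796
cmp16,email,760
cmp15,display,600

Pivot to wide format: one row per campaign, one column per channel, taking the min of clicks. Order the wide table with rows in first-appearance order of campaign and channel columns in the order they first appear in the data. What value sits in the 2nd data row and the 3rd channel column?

With rows in first-appearance order of campaign, row 2 is campaign=cmp17. channel columns in first-appearance order: video, affiliate, display, email; column 3 is display.
Long rows with campaign=cmp17, channel=display: min(589, 915, 608) = 589.

589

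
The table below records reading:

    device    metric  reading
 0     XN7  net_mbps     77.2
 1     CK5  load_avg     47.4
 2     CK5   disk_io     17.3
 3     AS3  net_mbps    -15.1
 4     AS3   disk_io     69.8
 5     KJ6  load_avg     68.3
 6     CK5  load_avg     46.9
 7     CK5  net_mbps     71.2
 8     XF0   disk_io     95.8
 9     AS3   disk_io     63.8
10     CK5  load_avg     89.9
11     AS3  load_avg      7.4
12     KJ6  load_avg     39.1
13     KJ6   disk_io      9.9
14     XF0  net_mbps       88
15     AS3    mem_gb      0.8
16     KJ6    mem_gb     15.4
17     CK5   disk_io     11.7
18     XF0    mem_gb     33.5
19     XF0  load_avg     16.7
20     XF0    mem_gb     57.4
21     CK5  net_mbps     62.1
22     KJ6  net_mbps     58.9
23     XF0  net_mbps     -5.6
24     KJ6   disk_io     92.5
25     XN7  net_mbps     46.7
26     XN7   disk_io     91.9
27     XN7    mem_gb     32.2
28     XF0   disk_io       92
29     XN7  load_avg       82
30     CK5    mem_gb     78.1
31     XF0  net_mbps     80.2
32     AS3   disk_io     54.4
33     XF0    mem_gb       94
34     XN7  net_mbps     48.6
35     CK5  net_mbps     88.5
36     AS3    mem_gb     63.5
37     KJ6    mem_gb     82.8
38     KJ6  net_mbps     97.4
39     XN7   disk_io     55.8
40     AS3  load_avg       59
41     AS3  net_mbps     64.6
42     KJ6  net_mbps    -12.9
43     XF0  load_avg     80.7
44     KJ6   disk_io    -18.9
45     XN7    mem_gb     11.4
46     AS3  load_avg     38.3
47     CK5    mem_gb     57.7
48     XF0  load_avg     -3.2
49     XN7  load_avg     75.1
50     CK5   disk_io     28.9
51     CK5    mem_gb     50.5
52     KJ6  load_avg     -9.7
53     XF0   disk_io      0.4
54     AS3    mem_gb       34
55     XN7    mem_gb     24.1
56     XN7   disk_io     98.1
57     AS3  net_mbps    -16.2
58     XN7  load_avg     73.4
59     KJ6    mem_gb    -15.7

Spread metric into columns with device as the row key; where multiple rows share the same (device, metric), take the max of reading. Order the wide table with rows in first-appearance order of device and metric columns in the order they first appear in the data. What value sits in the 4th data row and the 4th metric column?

With rows in first-appearance order of device, row 4 is device=KJ6. metric columns in first-appearance order: net_mbps, load_avg, disk_io, mem_gb; column 4 is mem_gb.
Long rows with device=KJ6, metric=mem_gb: max(15.4, 82.8, -15.7) = 82.8.

82.8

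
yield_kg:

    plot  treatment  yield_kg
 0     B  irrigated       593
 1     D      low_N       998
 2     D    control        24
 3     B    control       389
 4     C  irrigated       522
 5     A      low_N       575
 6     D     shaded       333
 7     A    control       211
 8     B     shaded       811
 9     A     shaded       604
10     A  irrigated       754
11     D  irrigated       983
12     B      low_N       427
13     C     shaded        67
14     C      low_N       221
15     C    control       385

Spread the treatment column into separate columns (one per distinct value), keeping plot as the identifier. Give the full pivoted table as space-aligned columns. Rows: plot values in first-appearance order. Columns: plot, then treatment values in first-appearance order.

plot  irrigated  low_N  control  shaded
B     593        427    389      811   
D     983        998    24       333   
C     522        221    385      67    
A     754        575    211      604   

Columns: plot plus the 4 distinct treatment values (irrigated, low_N, control, shaded).
For example, row B column irrigated takes yield_kg=593 from the long row (B, irrigated).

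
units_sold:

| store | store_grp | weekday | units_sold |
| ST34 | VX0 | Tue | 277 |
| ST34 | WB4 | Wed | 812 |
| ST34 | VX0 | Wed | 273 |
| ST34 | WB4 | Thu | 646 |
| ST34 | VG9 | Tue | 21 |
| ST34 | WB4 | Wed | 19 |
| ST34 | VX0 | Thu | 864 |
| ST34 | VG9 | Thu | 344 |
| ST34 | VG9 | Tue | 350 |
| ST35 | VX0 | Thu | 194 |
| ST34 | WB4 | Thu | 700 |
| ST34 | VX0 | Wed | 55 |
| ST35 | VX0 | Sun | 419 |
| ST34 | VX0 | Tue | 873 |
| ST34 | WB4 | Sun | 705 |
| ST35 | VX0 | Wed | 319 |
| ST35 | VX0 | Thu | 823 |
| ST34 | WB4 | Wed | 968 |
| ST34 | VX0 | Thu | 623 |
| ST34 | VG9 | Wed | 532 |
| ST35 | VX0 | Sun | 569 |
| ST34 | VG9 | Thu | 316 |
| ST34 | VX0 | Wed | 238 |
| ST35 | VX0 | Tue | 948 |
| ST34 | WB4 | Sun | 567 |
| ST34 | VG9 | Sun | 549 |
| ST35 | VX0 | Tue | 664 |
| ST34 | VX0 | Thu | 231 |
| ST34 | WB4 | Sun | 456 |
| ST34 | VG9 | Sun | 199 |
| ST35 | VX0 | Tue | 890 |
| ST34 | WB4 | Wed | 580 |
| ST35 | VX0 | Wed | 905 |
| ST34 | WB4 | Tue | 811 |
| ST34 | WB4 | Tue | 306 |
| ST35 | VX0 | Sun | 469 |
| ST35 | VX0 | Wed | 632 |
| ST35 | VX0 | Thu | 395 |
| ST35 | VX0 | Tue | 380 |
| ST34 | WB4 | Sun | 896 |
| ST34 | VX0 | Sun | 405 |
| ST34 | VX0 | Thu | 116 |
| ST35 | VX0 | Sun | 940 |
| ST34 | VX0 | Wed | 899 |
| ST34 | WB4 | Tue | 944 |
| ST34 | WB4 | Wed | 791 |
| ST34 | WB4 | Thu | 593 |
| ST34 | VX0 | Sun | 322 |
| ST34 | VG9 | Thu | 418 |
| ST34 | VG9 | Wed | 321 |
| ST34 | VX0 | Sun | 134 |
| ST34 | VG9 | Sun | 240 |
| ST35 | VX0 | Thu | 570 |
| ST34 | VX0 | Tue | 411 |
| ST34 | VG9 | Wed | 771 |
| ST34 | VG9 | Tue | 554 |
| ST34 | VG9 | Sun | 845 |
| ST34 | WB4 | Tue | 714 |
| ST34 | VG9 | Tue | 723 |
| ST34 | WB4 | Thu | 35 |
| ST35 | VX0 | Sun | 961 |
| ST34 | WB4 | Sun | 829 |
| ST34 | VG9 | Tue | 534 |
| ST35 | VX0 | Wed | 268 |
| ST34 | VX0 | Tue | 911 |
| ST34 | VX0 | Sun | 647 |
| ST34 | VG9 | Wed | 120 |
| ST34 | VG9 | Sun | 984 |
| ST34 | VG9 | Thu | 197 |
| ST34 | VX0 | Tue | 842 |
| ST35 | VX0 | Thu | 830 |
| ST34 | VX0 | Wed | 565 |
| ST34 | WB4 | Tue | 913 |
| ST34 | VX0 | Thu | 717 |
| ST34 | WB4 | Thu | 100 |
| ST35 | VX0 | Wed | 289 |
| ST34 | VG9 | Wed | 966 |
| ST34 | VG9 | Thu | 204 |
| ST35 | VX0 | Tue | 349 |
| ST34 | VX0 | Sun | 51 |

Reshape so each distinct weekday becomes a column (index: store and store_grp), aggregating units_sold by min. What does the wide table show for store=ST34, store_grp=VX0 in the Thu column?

Rows with store=ST34, store_grp=VX0 and weekday=Thu: units_sold values are 864, 623, 231, 116, 717.
min(864, 623, 231, 116, 717) = 116.

116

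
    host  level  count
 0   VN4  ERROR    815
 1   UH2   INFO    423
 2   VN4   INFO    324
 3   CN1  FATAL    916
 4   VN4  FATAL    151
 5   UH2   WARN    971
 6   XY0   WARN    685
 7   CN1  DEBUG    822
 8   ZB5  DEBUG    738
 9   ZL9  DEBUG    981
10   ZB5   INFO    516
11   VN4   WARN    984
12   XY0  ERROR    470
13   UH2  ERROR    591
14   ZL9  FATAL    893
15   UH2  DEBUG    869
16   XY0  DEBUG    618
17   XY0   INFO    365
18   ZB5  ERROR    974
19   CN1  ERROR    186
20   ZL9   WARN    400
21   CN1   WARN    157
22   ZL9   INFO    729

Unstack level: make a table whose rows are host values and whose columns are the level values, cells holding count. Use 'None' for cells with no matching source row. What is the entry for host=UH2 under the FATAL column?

No long-format row has host=UH2 and level=FATAL, so the cell is None.

None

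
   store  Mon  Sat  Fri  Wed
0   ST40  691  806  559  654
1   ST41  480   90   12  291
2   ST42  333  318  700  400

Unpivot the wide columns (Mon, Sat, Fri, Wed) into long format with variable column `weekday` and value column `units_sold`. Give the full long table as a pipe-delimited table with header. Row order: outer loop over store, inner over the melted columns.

Each (store, column) pair becomes one row: 3 × 4 = 12 rows.
For example, (ST40, Mon) → units_sold=691.

| store | weekday | units_sold |
| ST40 | Mon | 691 |
| ST40 | Sat | 806 |
| ST40 | Fri | 559 |
| ST40 | Wed | 654 |
| ST41 | Mon | 480 |
| ST41 | Sat | 90 |
| ST41 | Fri | 12 |
| ST41 | Wed | 291 |
| ST42 | Mon | 333 |
| ST42 | Sat | 318 |
| ST42 | Fri | 700 |
| ST42 | Wed | 400 |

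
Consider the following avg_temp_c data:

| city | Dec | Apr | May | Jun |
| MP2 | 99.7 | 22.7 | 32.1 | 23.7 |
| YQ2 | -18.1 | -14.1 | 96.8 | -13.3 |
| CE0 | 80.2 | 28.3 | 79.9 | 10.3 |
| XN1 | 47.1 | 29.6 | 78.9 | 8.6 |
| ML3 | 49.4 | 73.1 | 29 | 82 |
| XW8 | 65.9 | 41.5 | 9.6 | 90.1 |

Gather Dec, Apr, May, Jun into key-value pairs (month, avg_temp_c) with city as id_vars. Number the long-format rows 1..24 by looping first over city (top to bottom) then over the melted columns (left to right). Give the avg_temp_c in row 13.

47.1

24 rows total (6 × 4). Row 13: index ⌊(13-1)/4⌋ = 3 into city → XN1; (13-1) mod 4 = 0 into the melted columns → Dec.
So row 13 is (XN1, Dec, 47.1); avg_temp_c = 47.1.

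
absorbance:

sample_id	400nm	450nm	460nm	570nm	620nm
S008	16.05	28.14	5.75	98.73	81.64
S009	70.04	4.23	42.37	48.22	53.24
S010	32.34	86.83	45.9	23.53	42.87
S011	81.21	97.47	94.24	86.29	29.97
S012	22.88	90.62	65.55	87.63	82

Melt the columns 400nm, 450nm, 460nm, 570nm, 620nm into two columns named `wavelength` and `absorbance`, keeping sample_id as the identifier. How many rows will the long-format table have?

25

5 sample_id values × 5 melted columns = 25 rows.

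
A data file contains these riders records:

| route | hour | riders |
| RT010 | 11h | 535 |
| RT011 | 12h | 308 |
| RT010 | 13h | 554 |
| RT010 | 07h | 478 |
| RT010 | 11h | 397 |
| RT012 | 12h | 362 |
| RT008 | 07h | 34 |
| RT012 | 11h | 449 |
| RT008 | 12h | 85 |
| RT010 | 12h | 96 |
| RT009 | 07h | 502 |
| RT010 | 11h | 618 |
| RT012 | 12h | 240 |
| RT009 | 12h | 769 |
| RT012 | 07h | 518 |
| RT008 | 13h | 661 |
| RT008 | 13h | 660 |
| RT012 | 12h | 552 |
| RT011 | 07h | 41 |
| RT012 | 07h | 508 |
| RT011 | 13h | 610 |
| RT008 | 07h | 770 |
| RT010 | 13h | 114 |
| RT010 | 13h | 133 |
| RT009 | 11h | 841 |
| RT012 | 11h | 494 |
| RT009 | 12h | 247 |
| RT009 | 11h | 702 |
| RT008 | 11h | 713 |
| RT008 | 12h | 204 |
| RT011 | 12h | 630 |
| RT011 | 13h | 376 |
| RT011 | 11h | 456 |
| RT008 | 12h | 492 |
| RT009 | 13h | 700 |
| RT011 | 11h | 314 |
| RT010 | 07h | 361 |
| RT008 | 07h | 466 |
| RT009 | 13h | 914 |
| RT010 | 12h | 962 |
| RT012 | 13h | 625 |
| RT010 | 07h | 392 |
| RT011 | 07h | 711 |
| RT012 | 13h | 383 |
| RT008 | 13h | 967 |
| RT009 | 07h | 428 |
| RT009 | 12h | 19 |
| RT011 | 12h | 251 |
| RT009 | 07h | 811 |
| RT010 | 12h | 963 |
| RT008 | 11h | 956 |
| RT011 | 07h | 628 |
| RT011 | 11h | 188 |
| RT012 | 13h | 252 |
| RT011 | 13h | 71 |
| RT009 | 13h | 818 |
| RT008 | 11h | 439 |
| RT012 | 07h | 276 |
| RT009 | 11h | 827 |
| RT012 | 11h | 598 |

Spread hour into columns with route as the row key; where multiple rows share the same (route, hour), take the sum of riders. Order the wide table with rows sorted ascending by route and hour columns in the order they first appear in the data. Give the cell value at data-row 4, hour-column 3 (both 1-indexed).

1057

With rows sorted ascending by route, row 4 is route=RT011. hour columns in first-appearance order: 11h, 12h, 13h, 07h; column 3 is 13h.
Long rows with route=RT011, hour=13h: 610 + 376 + 71 = 1057.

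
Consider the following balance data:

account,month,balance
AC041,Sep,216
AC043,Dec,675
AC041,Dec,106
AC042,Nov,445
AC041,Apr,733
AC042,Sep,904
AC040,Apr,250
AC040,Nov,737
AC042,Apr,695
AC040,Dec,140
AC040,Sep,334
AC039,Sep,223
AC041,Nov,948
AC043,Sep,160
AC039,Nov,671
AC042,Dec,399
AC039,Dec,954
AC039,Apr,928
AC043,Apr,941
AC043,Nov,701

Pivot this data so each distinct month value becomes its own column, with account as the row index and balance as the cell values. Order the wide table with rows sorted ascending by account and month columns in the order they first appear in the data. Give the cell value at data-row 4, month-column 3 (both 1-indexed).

With rows sorted ascending by account, row 4 is account=AC042. month columns in first-appearance order: Sep, Dec, Nov, Apr; column 3 is Nov.
Long rows with account=AC042, month=Nov: balance = 445.

445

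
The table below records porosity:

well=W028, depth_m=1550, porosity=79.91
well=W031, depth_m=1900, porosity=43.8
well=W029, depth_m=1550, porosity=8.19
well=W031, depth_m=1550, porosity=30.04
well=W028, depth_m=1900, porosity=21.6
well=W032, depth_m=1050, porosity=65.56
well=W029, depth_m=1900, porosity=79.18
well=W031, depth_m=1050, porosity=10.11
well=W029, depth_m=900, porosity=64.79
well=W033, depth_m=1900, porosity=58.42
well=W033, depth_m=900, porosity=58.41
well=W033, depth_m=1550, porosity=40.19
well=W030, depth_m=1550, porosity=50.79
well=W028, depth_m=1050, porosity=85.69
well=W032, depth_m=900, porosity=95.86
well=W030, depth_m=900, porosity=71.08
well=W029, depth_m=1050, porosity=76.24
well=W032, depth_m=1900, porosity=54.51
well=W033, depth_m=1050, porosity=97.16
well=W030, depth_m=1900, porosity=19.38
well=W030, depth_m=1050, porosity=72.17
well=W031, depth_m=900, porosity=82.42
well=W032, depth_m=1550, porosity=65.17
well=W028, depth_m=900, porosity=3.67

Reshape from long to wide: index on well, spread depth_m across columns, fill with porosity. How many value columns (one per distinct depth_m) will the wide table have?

4

4 distinct depth_m values: 900, 1050, 1550, 1900.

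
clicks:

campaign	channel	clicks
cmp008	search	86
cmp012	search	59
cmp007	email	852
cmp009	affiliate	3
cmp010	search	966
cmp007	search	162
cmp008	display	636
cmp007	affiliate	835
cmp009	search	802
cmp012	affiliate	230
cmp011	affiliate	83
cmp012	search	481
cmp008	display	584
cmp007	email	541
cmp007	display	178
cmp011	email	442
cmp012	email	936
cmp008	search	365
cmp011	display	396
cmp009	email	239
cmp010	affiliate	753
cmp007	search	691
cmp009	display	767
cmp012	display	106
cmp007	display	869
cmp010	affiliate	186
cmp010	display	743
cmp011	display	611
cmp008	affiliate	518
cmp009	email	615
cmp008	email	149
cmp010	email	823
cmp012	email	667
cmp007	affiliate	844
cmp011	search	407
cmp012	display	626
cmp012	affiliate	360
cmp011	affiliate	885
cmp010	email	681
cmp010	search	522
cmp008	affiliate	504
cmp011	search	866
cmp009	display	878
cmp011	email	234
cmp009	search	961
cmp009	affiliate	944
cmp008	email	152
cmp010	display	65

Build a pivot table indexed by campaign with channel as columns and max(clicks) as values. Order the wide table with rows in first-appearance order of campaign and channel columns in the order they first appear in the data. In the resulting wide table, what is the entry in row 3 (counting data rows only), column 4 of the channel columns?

869

With rows in first-appearance order of campaign, row 3 is campaign=cmp007. channel columns in first-appearance order: search, email, affiliate, display; column 4 is display.
Long rows with campaign=cmp007, channel=display: max(178, 869) = 869.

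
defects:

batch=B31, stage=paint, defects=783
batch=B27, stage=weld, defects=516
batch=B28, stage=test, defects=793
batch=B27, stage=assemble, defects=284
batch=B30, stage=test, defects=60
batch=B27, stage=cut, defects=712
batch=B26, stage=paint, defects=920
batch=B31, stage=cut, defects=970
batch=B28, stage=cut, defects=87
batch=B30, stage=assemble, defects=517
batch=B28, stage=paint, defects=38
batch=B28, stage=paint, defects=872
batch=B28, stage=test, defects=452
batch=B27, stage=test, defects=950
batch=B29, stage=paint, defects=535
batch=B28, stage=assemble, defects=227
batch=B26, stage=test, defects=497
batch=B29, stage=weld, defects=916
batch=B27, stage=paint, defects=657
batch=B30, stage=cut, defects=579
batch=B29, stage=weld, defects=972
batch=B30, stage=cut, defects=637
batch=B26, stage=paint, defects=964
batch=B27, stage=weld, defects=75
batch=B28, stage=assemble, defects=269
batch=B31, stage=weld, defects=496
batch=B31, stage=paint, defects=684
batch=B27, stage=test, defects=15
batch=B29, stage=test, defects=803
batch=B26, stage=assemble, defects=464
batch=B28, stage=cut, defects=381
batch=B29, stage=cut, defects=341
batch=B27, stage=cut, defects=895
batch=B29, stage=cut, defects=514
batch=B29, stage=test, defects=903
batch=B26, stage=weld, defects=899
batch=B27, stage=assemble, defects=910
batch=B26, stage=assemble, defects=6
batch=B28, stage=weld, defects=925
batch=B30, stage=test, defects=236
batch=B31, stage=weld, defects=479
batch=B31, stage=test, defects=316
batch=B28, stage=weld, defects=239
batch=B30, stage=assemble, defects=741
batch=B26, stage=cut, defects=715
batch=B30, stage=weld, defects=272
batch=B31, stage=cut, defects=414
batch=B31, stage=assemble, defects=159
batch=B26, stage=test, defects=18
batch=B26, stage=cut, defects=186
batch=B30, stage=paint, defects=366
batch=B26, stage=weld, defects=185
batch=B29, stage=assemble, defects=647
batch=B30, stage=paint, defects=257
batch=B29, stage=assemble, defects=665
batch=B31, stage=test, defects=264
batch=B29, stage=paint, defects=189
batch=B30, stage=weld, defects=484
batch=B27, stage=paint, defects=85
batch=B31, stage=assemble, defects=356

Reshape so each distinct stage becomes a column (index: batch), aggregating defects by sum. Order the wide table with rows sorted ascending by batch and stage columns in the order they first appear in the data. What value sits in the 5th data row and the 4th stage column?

With rows sorted ascending by batch, row 5 is batch=B30. stage columns in first-appearance order: paint, weld, test, assemble, cut; column 4 is assemble.
Long rows with batch=B30, stage=assemble: 517 + 741 = 1258.

1258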